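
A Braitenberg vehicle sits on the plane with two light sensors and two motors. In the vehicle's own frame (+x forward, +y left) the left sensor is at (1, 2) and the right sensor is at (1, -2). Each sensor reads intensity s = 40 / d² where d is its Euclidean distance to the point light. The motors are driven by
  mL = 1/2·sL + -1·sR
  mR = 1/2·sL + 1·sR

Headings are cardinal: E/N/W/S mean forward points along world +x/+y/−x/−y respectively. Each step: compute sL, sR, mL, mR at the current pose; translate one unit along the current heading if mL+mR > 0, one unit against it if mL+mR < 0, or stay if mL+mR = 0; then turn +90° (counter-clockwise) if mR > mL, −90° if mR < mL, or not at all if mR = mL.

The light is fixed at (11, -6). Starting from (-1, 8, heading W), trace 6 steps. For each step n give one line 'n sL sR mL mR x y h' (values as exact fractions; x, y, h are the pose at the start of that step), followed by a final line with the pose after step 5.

0 40/313 8/85 -804/26605 4204/26605 -1 8 W
1 4/29 20/197 -186/5713 974/5713 -2 8 S
2 40/369 8/53 -1892/19557 4012/19557 -2 7 E
3 5/49 5/37 -305/3626 675/3626 -1 7 N
4 40/313 8/85 -804/26605 4204/26605 -1 8 W
5 4/29 20/197 -186/5713 974/5713 -2 8 S
final -2 7 E

n=0: pose=(-1,8,W); sL=40/313, sR=8/85; mL=-804/26605, mR=4204/26605; mL+mR=40/313 → advance +1; mR−mL=16/85 → turn +1·90°
n=1: pose=(-2,8,S); sL=4/29, sR=20/197; mL=-186/5713, mR=974/5713; mL+mR=4/29 → advance +1; mR−mL=40/197 → turn +1·90°
n=2: pose=(-2,7,E); sL=40/369, sR=8/53; mL=-1892/19557, mR=4012/19557; mL+mR=40/369 → advance +1; mR−mL=16/53 → turn +1·90°
n=3: pose=(-1,7,N); sL=5/49, sR=5/37; mL=-305/3626, mR=675/3626; mL+mR=5/49 → advance +1; mR−mL=10/37 → turn +1·90°
n=4: pose=(-1,8,W); sL=40/313, sR=8/85; mL=-804/26605, mR=4204/26605; mL+mR=40/313 → advance +1; mR−mL=16/85 → turn +1·90°
n=5: pose=(-2,8,S); sL=4/29, sR=20/197; mL=-186/5713, mR=974/5713; mL+mR=4/29 → advance +1; mR−mL=40/197 → turn +1·90°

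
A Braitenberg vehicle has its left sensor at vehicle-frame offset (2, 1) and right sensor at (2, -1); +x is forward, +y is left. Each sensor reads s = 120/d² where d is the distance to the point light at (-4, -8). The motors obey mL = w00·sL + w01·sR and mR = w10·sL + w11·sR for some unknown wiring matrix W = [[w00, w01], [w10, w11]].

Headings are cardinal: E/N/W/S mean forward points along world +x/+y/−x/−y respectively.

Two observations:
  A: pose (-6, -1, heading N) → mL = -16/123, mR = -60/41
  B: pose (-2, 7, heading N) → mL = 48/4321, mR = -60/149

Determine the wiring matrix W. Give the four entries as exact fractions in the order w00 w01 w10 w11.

obs A: pose=(-6,-1,N) → sL=4/3, sR=60/41, mL=-16/123, mR=-60/41
obs B: pose=(-2,7,N) → sL=12/29, sR=60/149, mL=48/4321, mR=-60/149
sensor matrix S = [[4/3, 60/41], [12/29, 60/149]]; det S = -12160/177161
solve [mL_A; mL_B] = S·[w00; w01] and [mR_A; mR_B] = S·[w10; w11]:
  w00 = 1, w01 = -1, w10 = 0, w11 = -1

1 -1 0 -1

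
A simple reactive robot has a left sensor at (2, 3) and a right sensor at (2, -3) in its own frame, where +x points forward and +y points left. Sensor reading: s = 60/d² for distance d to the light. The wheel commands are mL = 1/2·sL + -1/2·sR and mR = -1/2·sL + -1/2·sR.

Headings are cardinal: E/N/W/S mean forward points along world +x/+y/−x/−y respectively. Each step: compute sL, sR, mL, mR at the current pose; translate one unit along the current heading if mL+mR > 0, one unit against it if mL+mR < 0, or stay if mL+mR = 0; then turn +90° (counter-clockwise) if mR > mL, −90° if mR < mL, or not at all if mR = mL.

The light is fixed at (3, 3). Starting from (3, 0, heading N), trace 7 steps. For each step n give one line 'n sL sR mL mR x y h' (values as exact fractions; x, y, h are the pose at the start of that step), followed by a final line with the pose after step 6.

n=0: pose=(3,0,N); sL=6, sR=6; mL=0, mR=-6; mL+mR=-6 → advance -1; mR−mL=-6 → turn -1·90°
n=1: pose=(3,-1,E); sL=12, sR=60/53; mL=288/53, mR=-348/53; mL+mR=-60/53 → advance -1; mR−mL=-12 → turn -1·90°
n=2: pose=(2,-1,S); sL=3/2, sR=15/13; mL=9/52, mR=-69/52; mL+mR=-15/13 → advance -1; mR−mL=-3/2 → turn -1·90°
n=3: pose=(2,0,W); sL=4/3, sR=20/3; mL=-8/3, mR=-4; mL+mR=-20/3 → advance -1; mR−mL=-4/3 → turn -1·90°
n=4: pose=(3,0,N); sL=6, sR=6; mL=0, mR=-6; mL+mR=-6 → advance -1; mR−mL=-6 → turn -1·90°
n=5: pose=(3,-1,E); sL=12, sR=60/53; mL=288/53, mR=-348/53; mL+mR=-60/53 → advance -1; mR−mL=-12 → turn -1·90°
n=6: pose=(2,-1,S); sL=3/2, sR=15/13; mL=9/52, mR=-69/52; mL+mR=-15/13 → advance -1; mR−mL=-3/2 → turn -1·90°

0 6 6 0 -6 3 0 N
1 12 60/53 288/53 -348/53 3 -1 E
2 3/2 15/13 9/52 -69/52 2 -1 S
3 4/3 20/3 -8/3 -4 2 0 W
4 6 6 0 -6 3 0 N
5 12 60/53 288/53 -348/53 3 -1 E
6 3/2 15/13 9/52 -69/52 2 -1 S
final 2 0 W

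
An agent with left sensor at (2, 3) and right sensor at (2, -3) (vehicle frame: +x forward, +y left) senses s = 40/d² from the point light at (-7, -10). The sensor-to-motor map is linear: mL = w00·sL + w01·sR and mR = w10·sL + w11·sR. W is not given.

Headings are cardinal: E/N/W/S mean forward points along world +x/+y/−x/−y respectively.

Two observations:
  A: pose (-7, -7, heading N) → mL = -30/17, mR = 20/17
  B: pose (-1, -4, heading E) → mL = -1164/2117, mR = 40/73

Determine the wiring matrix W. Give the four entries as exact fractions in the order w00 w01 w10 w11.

-1 -1/2 0 1

obs A: pose=(-7,-7,N) → sL=20/17, sR=20/17, mL=-30/17, mR=20/17
obs B: pose=(-1,-4,E) → sL=8/29, sR=40/73, mL=-1164/2117, mR=40/73
sensor matrix S = [[20/17, 20/17], [8/29, 40/73]]; det S = 11520/35989
solve [mL_A; mL_B] = S·[w00; w01] and [mR_A; mR_B] = S·[w10; w11]:
  w00 = -1, w01 = -1/2, w10 = 0, w11 = 1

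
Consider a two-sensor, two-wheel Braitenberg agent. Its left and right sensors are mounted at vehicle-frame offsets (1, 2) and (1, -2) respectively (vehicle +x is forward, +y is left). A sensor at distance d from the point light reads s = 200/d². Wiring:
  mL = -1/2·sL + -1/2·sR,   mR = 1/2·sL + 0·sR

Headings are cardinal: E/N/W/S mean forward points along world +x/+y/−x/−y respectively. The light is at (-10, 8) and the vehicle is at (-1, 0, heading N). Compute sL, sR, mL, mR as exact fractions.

left sensor world pos  = (-3, 1); dL² = 98
right sensor world pos = (1, 1); dR² = 170
sL = 200/98 = 100/49
sR = 200/170 = 20/17
mL = -1/2·sL + -1/2·sR = -1340/833
mR = 1/2·sL + 0·sR = 50/49

100/49 20/17 -1340/833 50/49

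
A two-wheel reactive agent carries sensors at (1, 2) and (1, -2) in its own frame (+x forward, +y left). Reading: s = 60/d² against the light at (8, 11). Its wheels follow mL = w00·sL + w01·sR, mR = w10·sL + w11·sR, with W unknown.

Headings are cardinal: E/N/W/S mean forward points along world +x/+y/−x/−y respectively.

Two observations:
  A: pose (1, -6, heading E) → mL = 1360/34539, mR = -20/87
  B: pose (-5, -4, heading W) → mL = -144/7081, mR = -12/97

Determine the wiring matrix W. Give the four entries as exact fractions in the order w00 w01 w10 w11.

1/2 -1/2 -1 0

obs A: pose=(1,-6,E) → sL=20/87, sR=60/397, mL=1360/34539, mR=-20/87
obs B: pose=(-5,-4,W) → sL=12/97, sR=12/73, mL=-144/7081, mR=-12/97
sensor matrix S = [[20/87, 60/397], [12/97, 12/73]]; det S = 1556480/81523553
solve [mL_A; mL_B] = S·[w00; w01] and [mR_A; mR_B] = S·[w10; w11]:
  w00 = 1/2, w01 = -1/2, w10 = -1, w11 = 0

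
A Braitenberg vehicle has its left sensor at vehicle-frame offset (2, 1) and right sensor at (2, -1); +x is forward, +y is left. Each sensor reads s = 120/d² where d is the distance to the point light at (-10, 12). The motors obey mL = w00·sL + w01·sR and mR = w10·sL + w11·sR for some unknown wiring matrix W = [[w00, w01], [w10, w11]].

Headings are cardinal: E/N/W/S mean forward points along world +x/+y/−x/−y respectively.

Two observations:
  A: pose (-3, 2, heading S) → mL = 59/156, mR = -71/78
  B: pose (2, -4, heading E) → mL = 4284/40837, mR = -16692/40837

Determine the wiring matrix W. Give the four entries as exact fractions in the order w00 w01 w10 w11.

obs A: pose=(-3,2,S) → sL=15/26, sR=2/3, mL=59/156, mR=-71/78
obs B: pose=(2,-4,E) → sL=120/421, sR=24/97, mL=4284/40837, mR=-16692/40837
sensor matrix S = [[15/26, 2/3], [120/421, 24/97]]; det S = -25100/530881
solve [mL_A; mL_B] = S·[w00; w01] and [mR_A; mR_B] = S·[w10; w11]:
  w00 = -1/2, w01 = 1, w10 = -1, w11 = -1/2

-1/2 1 -1 -1/2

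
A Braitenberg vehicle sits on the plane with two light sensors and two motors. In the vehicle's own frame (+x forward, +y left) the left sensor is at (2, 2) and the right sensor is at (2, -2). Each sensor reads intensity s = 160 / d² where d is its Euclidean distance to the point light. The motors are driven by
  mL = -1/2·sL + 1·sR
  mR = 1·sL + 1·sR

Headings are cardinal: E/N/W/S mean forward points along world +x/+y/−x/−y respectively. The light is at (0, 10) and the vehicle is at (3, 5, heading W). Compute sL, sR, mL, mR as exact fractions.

left sensor world pos  = (1, 3); dL² = 50
right sensor world pos = (1, 7); dR² = 10
sL = 160/50 = 16/5
sR = 160/10 = 16
mL = -1/2·sL + 1·sR = 72/5
mR = 1·sL + 1·sR = 96/5

16/5 16 72/5 96/5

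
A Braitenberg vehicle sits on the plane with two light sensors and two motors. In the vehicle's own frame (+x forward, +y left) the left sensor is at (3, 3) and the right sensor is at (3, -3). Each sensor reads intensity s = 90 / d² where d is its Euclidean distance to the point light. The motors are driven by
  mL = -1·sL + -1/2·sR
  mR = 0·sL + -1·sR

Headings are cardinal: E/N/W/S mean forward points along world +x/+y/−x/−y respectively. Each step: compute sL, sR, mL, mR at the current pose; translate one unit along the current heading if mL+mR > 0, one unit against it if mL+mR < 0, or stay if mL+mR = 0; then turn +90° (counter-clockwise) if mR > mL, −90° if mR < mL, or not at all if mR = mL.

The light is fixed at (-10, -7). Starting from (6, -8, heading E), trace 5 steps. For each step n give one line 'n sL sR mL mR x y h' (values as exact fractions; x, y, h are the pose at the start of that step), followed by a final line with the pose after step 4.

0 18/73 90/377 -10071/27521 -90/377 6 -8 E
1 45/74 45/164 -9045/12136 -45/164 5 -8 N
2 90/169 18/29 -4131/4901 -18/29 5 -9 W
3 45/193 45/97 -17415/37442 -45/97 6 -9 S
4 18/73 90/377 -10071/27521 -90/377 6 -8 E
final 5 -8 N

n=0: pose=(6,-8,E); sL=18/73, sR=90/377; mL=-10071/27521, mR=-90/377; mL+mR=-16641/27521 → advance -1; mR−mL=3501/27521 → turn +1·90°
n=1: pose=(5,-8,N); sL=45/74, sR=45/164; mL=-9045/12136, mR=-45/164; mL+mR=-12375/12136 → advance -1; mR−mL=5715/12136 → turn +1·90°
n=2: pose=(5,-9,W); sL=90/169, sR=18/29; mL=-4131/4901, mR=-18/29; mL+mR=-7173/4901 → advance -1; mR−mL=1089/4901 → turn +1·90°
n=3: pose=(6,-9,S); sL=45/193, sR=45/97; mL=-17415/37442, mR=-45/97; mL+mR=-34785/37442 → advance -1; mR−mL=45/37442 → turn +1·90°
n=4: pose=(6,-8,E); sL=18/73, sR=90/377; mL=-10071/27521, mR=-90/377; mL+mR=-16641/27521 → advance -1; mR−mL=3501/27521 → turn +1·90°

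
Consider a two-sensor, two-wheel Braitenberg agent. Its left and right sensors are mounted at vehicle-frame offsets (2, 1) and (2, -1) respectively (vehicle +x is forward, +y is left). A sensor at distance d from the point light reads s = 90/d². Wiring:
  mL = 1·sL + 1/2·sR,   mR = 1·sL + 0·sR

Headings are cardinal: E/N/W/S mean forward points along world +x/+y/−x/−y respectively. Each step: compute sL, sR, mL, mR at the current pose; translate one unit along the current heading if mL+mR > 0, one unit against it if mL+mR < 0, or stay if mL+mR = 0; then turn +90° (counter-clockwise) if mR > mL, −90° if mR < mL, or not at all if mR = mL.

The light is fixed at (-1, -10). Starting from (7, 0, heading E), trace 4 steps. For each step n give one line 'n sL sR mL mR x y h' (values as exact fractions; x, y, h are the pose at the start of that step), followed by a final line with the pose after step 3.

0 90/221 90/181 26235/40001 90/221 7 0 E
1 45/82 45/64 4725/5248 45/82 8 0 S
2 90/113 90/149 18495/16837 90/113 8 -1 W
3 9/17 45/101 2583/3434 9/17 7 -1 N
final 7 0 E

n=0: pose=(7,0,E); sL=90/221, sR=90/181; mL=26235/40001, mR=90/221; mL+mR=42525/40001 → advance +1; mR−mL=-45/181 → turn -1·90°
n=1: pose=(8,0,S); sL=45/82, sR=45/64; mL=4725/5248, mR=45/82; mL+mR=7605/5248 → advance +1; mR−mL=-45/128 → turn -1·90°
n=2: pose=(8,-1,W); sL=90/113, sR=90/149; mL=18495/16837, mR=90/113; mL+mR=31905/16837 → advance +1; mR−mL=-45/149 → turn -1·90°
n=3: pose=(7,-1,N); sL=9/17, sR=45/101; mL=2583/3434, mR=9/17; mL+mR=4401/3434 → advance +1; mR−mL=-45/202 → turn -1·90°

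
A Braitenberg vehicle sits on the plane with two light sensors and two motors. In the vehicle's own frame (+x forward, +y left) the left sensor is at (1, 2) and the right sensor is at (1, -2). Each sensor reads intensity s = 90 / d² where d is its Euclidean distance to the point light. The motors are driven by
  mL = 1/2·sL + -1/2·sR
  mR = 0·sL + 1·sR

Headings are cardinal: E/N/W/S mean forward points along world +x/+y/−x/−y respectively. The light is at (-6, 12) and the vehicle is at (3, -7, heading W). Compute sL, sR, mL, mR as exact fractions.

18/101 90/353 -1368/35653 90/353

left sensor world pos  = (2, -9); dL² = 505
right sensor world pos = (2, -5); dR² = 353
sL = 90/505 = 18/101
sR = 90/353 = 90/353
mL = 1/2·sL + -1/2·sR = -1368/35653
mR = 0·sL + 1·sR = 90/353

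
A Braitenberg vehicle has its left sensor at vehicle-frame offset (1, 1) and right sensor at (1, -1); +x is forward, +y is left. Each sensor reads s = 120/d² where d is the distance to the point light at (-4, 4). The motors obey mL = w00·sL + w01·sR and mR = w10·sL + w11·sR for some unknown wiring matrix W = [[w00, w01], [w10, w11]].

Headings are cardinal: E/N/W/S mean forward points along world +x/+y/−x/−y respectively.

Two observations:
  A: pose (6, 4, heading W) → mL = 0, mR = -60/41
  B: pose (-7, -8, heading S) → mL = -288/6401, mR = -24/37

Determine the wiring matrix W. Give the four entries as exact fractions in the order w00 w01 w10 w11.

obs A: pose=(6,4,W) → sL=60/41, sR=60/41, mL=0, mR=-60/41
obs B: pose=(-7,-8,S) → sL=120/173, sR=24/37, mL=-288/6401, mR=-24/37
sensor matrix S = [[60/41, 60/41], [120/173, 24/37]]; det S = -17280/262441
solve [mL_A; mL_B] = S·[w00; w01] and [mR_A; mR_B] = S·[w10; w11]:
  w00 = -1, w01 = 1, w10 = 0, w11 = -1

-1 1 0 -1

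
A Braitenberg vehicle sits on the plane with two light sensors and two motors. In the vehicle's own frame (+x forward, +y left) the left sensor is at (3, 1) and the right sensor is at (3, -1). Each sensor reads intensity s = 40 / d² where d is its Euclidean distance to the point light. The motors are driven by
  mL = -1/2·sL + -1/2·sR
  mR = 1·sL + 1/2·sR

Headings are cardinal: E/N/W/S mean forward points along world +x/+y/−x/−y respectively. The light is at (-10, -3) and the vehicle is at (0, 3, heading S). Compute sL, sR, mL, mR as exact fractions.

left sensor world pos  = (1, 0); dL² = 130
right sensor world pos = (-1, 0); dR² = 90
sL = 40/130 = 4/13
sR = 40/90 = 4/9
mL = -1/2·sL + -1/2·sR = -44/117
mR = 1·sL + 1/2·sR = 62/117

4/13 4/9 -44/117 62/117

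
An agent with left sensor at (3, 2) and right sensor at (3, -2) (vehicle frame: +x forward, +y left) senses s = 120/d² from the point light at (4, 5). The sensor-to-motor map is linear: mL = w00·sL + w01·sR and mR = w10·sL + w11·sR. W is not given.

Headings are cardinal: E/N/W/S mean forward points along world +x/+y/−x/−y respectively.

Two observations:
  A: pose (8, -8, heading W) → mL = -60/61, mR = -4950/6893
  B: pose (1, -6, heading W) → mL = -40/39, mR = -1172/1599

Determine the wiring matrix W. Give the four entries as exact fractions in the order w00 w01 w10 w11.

obs A: pose=(8,-8,W) → sL=60/113, sR=60/61, mL=-60/61, mR=-4950/6893
obs B: pose=(1,-6,W) → sL=24/41, sR=40/39, mL=-40/39, mR=-1172/1599
sensor matrix S = [[60/113, 60/61], [24/41, 40/39]]; det S = -114560/3673969
solve [mL_A; mL_B] = S·[w00; w01] and [mR_A; mR_B] = S·[w10; w11]:
  w00 = 0, w01 = -1, w10 = 1/2, w11 = -1

0 -1 1/2 -1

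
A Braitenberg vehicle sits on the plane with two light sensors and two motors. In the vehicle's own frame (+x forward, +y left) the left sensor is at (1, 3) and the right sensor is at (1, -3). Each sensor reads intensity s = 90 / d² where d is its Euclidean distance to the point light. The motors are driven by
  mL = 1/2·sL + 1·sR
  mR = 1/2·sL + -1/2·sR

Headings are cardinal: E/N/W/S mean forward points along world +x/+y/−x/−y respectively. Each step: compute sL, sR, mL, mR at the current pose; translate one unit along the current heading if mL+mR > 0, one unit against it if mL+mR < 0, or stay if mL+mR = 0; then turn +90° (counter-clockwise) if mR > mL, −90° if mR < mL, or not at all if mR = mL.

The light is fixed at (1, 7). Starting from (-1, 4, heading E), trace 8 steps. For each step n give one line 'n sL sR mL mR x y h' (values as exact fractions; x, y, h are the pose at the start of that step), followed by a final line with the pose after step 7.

0 90 90/37 1755/37 1620/37 -1 4 E
1 9/2 45/16 81/16 27/32 0 4 S
2 90/53 18 999/53 -432/53 0 3 W
3 45/17 9 351/34 -54/17 -1 3 N
4 90 90/37 1755/37 1620/37 -1 4 E
5 9/2 45/16 81/16 27/32 0 4 S
6 90/53 18 999/53 -432/53 0 3 W
7 45/17 9 351/34 -54/17 -1 3 N
final -1 4 E

n=0: pose=(-1,4,E); sL=90, sR=90/37; mL=1755/37, mR=1620/37; mL+mR=3375/37 → advance +1; mR−mL=-135/37 → turn -1·90°
n=1: pose=(0,4,S); sL=9/2, sR=45/16; mL=81/16, mR=27/32; mL+mR=189/32 → advance +1; mR−mL=-135/32 → turn -1·90°
n=2: pose=(0,3,W); sL=90/53, sR=18; mL=999/53, mR=-432/53; mL+mR=567/53 → advance +1; mR−mL=-27 → turn -1·90°
n=3: pose=(-1,3,N); sL=45/17, sR=9; mL=351/34, mR=-54/17; mL+mR=243/34 → advance +1; mR−mL=-27/2 → turn -1·90°
n=4: pose=(-1,4,E); sL=90, sR=90/37; mL=1755/37, mR=1620/37; mL+mR=3375/37 → advance +1; mR−mL=-135/37 → turn -1·90°
n=5: pose=(0,4,S); sL=9/2, sR=45/16; mL=81/16, mR=27/32; mL+mR=189/32 → advance +1; mR−mL=-135/32 → turn -1·90°
n=6: pose=(0,3,W); sL=90/53, sR=18; mL=999/53, mR=-432/53; mL+mR=567/53 → advance +1; mR−mL=-27 → turn -1·90°
n=7: pose=(-1,3,N); sL=45/17, sR=9; mL=351/34, mR=-54/17; mL+mR=243/34 → advance +1; mR−mL=-27/2 → turn -1·90°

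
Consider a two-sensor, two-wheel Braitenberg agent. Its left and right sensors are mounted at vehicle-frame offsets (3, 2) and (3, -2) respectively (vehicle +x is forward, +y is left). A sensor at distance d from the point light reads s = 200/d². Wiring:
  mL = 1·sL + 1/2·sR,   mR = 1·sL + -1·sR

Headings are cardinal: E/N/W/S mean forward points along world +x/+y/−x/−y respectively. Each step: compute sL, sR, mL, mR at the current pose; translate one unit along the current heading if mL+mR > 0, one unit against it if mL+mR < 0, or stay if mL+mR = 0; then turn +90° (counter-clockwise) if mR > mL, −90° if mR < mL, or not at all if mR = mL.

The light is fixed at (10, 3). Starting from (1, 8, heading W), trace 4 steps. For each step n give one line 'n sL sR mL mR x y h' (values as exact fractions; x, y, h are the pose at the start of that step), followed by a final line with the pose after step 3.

0 200/153 200/193 53900/29529 8000/29529 1 8 W
1 25/26 25/16 725/416 -125/208 0 8 N
2 200/113 40/13 4860/1469 -1920/1469 0 9 E
3 100/29 20/13 1590/377 720/377 1 9 S
final 1 8 W

n=0: pose=(1,8,W); sL=200/153, sR=200/193; mL=53900/29529, mR=8000/29529; mL+mR=61900/29529 → advance +1; mR−mL=-300/193 → turn -1·90°
n=1: pose=(0,8,N); sL=25/26, sR=25/16; mL=725/416, mR=-125/208; mL+mR=475/416 → advance +1; mR−mL=-75/32 → turn -1·90°
n=2: pose=(0,9,E); sL=200/113, sR=40/13; mL=4860/1469, mR=-1920/1469; mL+mR=2940/1469 → advance +1; mR−mL=-60/13 → turn -1·90°
n=3: pose=(1,9,S); sL=100/29, sR=20/13; mL=1590/377, mR=720/377; mL+mR=2310/377 → advance +1; mR−mL=-30/13 → turn -1·90°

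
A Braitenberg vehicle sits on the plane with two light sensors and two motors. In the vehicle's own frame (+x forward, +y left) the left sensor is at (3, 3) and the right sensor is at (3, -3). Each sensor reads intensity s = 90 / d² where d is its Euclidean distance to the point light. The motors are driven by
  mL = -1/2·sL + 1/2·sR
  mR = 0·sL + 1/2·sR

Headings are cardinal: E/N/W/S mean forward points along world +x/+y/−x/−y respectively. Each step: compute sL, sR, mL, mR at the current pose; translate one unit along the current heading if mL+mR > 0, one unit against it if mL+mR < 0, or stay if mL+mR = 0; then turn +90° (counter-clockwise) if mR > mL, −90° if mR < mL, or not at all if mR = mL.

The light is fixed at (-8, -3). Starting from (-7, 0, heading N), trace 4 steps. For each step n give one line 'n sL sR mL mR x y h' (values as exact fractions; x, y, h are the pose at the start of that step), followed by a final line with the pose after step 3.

n=0: pose=(-7,0,N); sL=9/4, sR=45/26; mL=-27/104, mR=45/52; mL+mR=63/104 → advance +1; mR−mL=9/8 → turn +1·90°
n=1: pose=(-7,1,W); sL=18, sR=90/53; mL=-432/53, mR=45/53; mL+mR=-387/53 → advance -1; mR−mL=9 → turn +1·90°
n=2: pose=(-6,1,S); sL=45/13, sR=45; mL=270/13, mR=45/2; mL+mR=1125/26 → advance +1; mR−mL=45/26 → turn +1·90°
n=3: pose=(-6,0,E); sL=90/61, sR=18/5; mL=324/305, mR=9/5; mL+mR=873/305 → advance +1; mR−mL=45/61 → turn +1·90°

0 9/4 45/26 -27/104 45/52 -7 0 N
1 18 90/53 -432/53 45/53 -7 1 W
2 45/13 45 270/13 45/2 -6 1 S
3 90/61 18/5 324/305 9/5 -6 0 E
final -5 0 N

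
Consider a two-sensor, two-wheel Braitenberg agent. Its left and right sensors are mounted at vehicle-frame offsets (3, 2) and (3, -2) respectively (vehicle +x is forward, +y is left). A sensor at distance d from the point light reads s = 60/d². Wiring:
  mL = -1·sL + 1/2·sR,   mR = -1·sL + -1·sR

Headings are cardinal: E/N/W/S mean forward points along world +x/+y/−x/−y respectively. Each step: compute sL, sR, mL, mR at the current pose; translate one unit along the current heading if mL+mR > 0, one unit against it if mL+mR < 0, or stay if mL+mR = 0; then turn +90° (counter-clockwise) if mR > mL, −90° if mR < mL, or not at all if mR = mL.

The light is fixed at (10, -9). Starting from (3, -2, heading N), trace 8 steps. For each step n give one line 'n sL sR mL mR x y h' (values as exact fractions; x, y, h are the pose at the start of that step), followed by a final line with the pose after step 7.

0 60/181 12/25 -414/4525 -3672/4525 3 -2 N
1 3/4 15/8 3/16 -21/8 3 -3 E
2 4/3 60/109 -346/327 -616/327 2 -3 S
3 30/73 30/101 -1935/7373 -5220/7373 2 -2 W
4 60/181 12/25 -414/4525 -3672/4525 3 -2 N
5 3/4 15/8 3/16 -21/8 3 -3 E
6 4/3 60/109 -346/327 -616/327 2 -3 S
7 30/73 30/101 -1935/7373 -5220/7373 2 -2 W
final 3 -2 N

n=0: pose=(3,-2,N); sL=60/181, sR=12/25; mL=-414/4525, mR=-3672/4525; mL+mR=-4086/4525 → advance -1; mR−mL=-18/25 → turn -1·90°
n=1: pose=(3,-3,E); sL=3/4, sR=15/8; mL=3/16, mR=-21/8; mL+mR=-39/16 → advance -1; mR−mL=-45/16 → turn -1·90°
n=2: pose=(2,-3,S); sL=4/3, sR=60/109; mL=-346/327, mR=-616/327; mL+mR=-962/327 → advance -1; mR−mL=-90/109 → turn -1·90°
n=3: pose=(2,-2,W); sL=30/73, sR=30/101; mL=-1935/7373, mR=-5220/7373; mL+mR=-7155/7373 → advance -1; mR−mL=-45/101 → turn -1·90°
n=4: pose=(3,-2,N); sL=60/181, sR=12/25; mL=-414/4525, mR=-3672/4525; mL+mR=-4086/4525 → advance -1; mR−mL=-18/25 → turn -1·90°
n=5: pose=(3,-3,E); sL=3/4, sR=15/8; mL=3/16, mR=-21/8; mL+mR=-39/16 → advance -1; mR−mL=-45/16 → turn -1·90°
n=6: pose=(2,-3,S); sL=4/3, sR=60/109; mL=-346/327, mR=-616/327; mL+mR=-962/327 → advance -1; mR−mL=-90/109 → turn -1·90°
n=7: pose=(2,-2,W); sL=30/73, sR=30/101; mL=-1935/7373, mR=-5220/7373; mL+mR=-7155/7373 → advance -1; mR−mL=-45/101 → turn -1·90°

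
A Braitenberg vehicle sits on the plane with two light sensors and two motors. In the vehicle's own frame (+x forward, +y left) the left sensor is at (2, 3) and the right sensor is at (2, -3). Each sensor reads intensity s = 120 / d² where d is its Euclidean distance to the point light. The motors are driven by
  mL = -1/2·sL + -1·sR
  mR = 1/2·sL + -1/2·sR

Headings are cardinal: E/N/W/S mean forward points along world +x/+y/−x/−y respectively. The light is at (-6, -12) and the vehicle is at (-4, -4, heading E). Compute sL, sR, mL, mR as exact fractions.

left sensor world pos  = (-2, -1); dL² = 137
right sensor world pos = (-2, -7); dR² = 41
sL = 120/137 = 120/137
sR = 120/41 = 120/41
mL = -1/2·sL + -1·sR = -18900/5617
mR = 1/2·sL + -1/2·sR = -5760/5617

120/137 120/41 -18900/5617 -5760/5617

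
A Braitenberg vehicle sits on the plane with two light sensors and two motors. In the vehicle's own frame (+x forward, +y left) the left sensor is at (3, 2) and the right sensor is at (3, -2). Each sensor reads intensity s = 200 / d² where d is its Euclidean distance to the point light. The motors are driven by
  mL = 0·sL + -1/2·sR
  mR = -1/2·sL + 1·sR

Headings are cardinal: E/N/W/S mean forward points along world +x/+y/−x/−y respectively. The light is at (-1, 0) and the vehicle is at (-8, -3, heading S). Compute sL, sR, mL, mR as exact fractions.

left sensor world pos  = (-6, -6); dL² = 61
right sensor world pos = (-10, -6); dR² = 117
sL = 200/61 = 200/61
sR = 200/117 = 200/117
mL = 0·sL + -1/2·sR = -100/117
mR = -1/2·sL + 1·sR = 500/7137

200/61 200/117 -100/117 500/7137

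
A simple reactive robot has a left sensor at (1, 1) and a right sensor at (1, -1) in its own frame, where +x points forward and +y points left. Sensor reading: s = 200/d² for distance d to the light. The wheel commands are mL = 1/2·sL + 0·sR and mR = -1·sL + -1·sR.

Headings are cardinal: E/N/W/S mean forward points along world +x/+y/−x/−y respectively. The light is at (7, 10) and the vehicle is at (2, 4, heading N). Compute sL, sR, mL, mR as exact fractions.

left sensor world pos  = (1, 5); dL² = 61
right sensor world pos = (3, 5); dR² = 41
sL = 200/61 = 200/61
sR = 200/41 = 200/41
mL = 1/2·sL + 0·sR = 100/61
mR = -1·sL + -1·sR = -20400/2501

200/61 200/41 100/61 -20400/2501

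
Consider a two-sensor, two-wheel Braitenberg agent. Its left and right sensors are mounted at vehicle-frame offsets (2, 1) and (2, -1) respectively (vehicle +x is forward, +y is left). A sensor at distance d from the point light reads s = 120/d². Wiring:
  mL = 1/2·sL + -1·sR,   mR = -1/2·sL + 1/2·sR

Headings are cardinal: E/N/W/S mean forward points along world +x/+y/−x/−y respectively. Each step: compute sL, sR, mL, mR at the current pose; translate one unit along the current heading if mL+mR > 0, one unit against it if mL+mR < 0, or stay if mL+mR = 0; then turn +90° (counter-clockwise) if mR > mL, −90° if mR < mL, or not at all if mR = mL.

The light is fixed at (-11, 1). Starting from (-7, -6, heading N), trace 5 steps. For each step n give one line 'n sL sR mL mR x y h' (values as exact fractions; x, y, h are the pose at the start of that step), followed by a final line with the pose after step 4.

0 60/17 12/5 -54/85 -48/85 -7 -6 N
1 24/17 120/53 -1404/901 384/901 -7 -7 W
2 15/17 30/29 -585/986 75/986 -6 -7 S
3 24/17 120/113 -684/1921 -336/1921 -6 -6 E
4 60/17 12/5 -54/85 -48/85 -7 -6 N
final -7 -7 W

n=0: pose=(-7,-6,N); sL=60/17, sR=12/5; mL=-54/85, mR=-48/85; mL+mR=-6/5 → advance -1; mR−mL=6/85 → turn +1·90°
n=1: pose=(-7,-7,W); sL=24/17, sR=120/53; mL=-1404/901, mR=384/901; mL+mR=-60/53 → advance -1; mR−mL=1788/901 → turn +1·90°
n=2: pose=(-6,-7,S); sL=15/17, sR=30/29; mL=-585/986, mR=75/986; mL+mR=-15/29 → advance -1; mR−mL=330/493 → turn +1·90°
n=3: pose=(-6,-6,E); sL=24/17, sR=120/113; mL=-684/1921, mR=-336/1921; mL+mR=-60/113 → advance -1; mR−mL=348/1921 → turn +1·90°
n=4: pose=(-7,-6,N); sL=60/17, sR=12/5; mL=-54/85, mR=-48/85; mL+mR=-6/5 → advance -1; mR−mL=6/85 → turn +1·90°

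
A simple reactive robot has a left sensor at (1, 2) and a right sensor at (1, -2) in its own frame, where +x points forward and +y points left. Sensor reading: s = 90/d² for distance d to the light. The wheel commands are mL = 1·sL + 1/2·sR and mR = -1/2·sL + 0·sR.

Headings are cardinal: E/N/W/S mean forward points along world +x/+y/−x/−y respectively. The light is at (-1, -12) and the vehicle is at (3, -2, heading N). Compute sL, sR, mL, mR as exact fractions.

left sensor world pos  = (1, -1); dL² = 125
right sensor world pos = (5, -1); dR² = 157
sL = 90/125 = 18/25
sR = 90/157 = 90/157
mL = 1·sL + 1/2·sR = 3951/3925
mR = -1/2·sL + 0·sR = -9/25

18/25 90/157 3951/3925 -9/25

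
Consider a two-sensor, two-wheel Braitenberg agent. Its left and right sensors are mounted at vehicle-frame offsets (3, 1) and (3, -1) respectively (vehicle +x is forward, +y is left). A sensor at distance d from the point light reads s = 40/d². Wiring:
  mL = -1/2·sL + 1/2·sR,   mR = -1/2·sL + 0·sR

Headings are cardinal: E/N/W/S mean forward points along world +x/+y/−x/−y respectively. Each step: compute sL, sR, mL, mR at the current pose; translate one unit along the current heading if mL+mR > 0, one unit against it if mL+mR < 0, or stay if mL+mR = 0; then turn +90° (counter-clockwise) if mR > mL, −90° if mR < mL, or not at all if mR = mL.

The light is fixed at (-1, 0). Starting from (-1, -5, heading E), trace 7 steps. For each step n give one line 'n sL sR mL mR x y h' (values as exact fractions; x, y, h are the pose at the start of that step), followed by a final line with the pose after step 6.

n=0: pose=(-1,-5,E); sL=8/5, sR=8/9; mL=-16/45, mR=-4/5; mL+mR=-52/45 → advance -1; mR−mL=-4/9 → turn -1·90°
n=1: pose=(-2,-5,S); sL=5/8, sR=10/17; mL=-5/272, mR=-5/16; mL+mR=-45/136 → advance -1; mR−mL=-5/17 → turn -1·90°
n=2: pose=(-2,-4,W); sL=40/41, sR=8/5; mL=64/205, mR=-20/41; mL+mR=-36/205 → advance -1; mR−mL=-4/5 → turn -1·90°
n=3: pose=(-1,-4,N); sL=20, sR=20; mL=0, mR=-10; mL+mR=-10 → advance -1; mR−mL=-10 → turn -1·90°
n=4: pose=(-1,-5,E); sL=8/5, sR=8/9; mL=-16/45, mR=-4/5; mL+mR=-52/45 → advance -1; mR−mL=-4/9 → turn -1·90°
n=5: pose=(-2,-5,S); sL=5/8, sR=10/17; mL=-5/272, mR=-5/16; mL+mR=-45/136 → advance -1; mR−mL=-5/17 → turn -1·90°
n=6: pose=(-2,-4,W); sL=40/41, sR=8/5; mL=64/205, mR=-20/41; mL+mR=-36/205 → advance -1; mR−mL=-4/5 → turn -1·90°

0 8/5 8/9 -16/45 -4/5 -1 -5 E
1 5/8 10/17 -5/272 -5/16 -2 -5 S
2 40/41 8/5 64/205 -20/41 -2 -4 W
3 20 20 0 -10 -1 -4 N
4 8/5 8/9 -16/45 -4/5 -1 -5 E
5 5/8 10/17 -5/272 -5/16 -2 -5 S
6 40/41 8/5 64/205 -20/41 -2 -4 W
final -1 -4 N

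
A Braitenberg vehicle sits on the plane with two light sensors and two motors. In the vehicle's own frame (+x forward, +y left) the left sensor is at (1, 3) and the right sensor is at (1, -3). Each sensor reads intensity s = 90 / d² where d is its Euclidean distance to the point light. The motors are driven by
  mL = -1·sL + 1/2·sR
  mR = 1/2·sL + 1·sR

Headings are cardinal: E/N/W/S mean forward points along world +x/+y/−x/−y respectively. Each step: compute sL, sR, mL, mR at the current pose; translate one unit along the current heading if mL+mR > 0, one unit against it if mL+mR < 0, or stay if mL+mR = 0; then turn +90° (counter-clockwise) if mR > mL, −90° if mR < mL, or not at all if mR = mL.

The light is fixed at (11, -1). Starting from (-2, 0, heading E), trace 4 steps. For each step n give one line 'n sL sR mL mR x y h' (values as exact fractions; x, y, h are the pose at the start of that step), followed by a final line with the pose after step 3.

0 9/16 45/74 -153/592 1053/1184 -2 0 E
1 90/229 18/17 531/3893 4887/3893 -1 0 N
2 9/17 45/97 -981/3298 2403/3298 -1 1 W
3 90/101 90/257 -18585/25957 20655/25957 -2 1 S
final -2 0 E

n=0: pose=(-2,0,E); sL=9/16, sR=45/74; mL=-153/592, mR=1053/1184; mL+mR=747/1184 → advance +1; mR−mL=1359/1184 → turn +1·90°
n=1: pose=(-1,0,N); sL=90/229, sR=18/17; mL=531/3893, mR=4887/3893; mL+mR=5418/3893 → advance +1; mR−mL=4356/3893 → turn +1·90°
n=2: pose=(-1,1,W); sL=9/17, sR=45/97; mL=-981/3298, mR=2403/3298; mL+mR=711/1649 → advance +1; mR−mL=1692/1649 → turn +1·90°
n=3: pose=(-2,1,S); sL=90/101, sR=90/257; mL=-18585/25957, mR=20655/25957; mL+mR=2070/25957 → advance +1; mR−mL=39240/25957 → turn +1·90°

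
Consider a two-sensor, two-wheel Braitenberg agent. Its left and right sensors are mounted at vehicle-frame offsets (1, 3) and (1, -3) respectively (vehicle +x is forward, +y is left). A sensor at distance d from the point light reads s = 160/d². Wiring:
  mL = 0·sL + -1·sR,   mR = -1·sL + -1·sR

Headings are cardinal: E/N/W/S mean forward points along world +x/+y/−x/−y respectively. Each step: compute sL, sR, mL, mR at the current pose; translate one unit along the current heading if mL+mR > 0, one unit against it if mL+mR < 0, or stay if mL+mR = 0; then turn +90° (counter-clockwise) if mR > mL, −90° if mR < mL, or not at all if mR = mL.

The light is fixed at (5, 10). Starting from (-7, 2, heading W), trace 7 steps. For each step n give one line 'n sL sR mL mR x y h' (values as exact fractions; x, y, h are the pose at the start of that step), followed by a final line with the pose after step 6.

0 16/29 80/97 -80/97 -3872/2813 -7 2 W
1 32/49 160/113 -160/113 -11456/5537 -6 2 N
2 20/17 40/61 -40/61 -1900/1037 -6 1 E
3 160/181 32/65 -32/65 -16192/11765 -7 1 S
4 16/29 80/97 -80/97 -3872/2813 -7 2 W
5 32/49 160/113 -160/113 -11456/5537 -6 2 N
6 20/17 40/61 -40/61 -1900/1037 -6 1 E
final -7 1 S

n=0: pose=(-7,2,W); sL=16/29, sR=80/97; mL=-80/97, mR=-3872/2813; mL+mR=-6192/2813 → advance -1; mR−mL=-16/29 → turn -1·90°
n=1: pose=(-6,2,N); sL=32/49, sR=160/113; mL=-160/113, mR=-11456/5537; mL+mR=-19296/5537 → advance -1; mR−mL=-32/49 → turn -1·90°
n=2: pose=(-6,1,E); sL=20/17, sR=40/61; mL=-40/61, mR=-1900/1037; mL+mR=-2580/1037 → advance -1; mR−mL=-20/17 → turn -1·90°
n=3: pose=(-7,1,S); sL=160/181, sR=32/65; mL=-32/65, mR=-16192/11765; mL+mR=-21984/11765 → advance -1; mR−mL=-160/181 → turn -1·90°
n=4: pose=(-7,2,W); sL=16/29, sR=80/97; mL=-80/97, mR=-3872/2813; mL+mR=-6192/2813 → advance -1; mR−mL=-16/29 → turn -1·90°
n=5: pose=(-6,2,N); sL=32/49, sR=160/113; mL=-160/113, mR=-11456/5537; mL+mR=-19296/5537 → advance -1; mR−mL=-32/49 → turn -1·90°
n=6: pose=(-6,1,E); sL=20/17, sR=40/61; mL=-40/61, mR=-1900/1037; mL+mR=-2580/1037 → advance -1; mR−mL=-20/17 → turn -1·90°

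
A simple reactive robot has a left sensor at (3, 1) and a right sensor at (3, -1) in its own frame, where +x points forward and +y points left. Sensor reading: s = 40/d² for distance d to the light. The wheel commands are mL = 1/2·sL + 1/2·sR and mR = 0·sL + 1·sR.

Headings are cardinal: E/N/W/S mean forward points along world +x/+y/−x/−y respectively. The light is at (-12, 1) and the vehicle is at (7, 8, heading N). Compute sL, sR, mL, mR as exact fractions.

5/53 2/25 231/2650 2/25

left sensor world pos  = (6, 11); dL² = 424
right sensor world pos = (8, 11); dR² = 500
sL = 40/424 = 5/53
sR = 40/500 = 2/25
mL = 1/2·sL + 1/2·sR = 231/2650
mR = 0·sL + 1·sR = 2/25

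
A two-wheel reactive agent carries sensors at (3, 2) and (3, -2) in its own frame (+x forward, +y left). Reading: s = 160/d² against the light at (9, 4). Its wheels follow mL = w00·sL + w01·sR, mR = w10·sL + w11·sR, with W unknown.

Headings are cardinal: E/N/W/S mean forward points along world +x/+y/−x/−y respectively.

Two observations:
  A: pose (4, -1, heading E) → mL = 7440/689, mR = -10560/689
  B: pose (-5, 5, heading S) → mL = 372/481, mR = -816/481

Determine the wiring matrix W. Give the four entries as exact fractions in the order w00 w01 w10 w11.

obs A: pose=(4,-1,E) → sL=160/13, sR=160/53, mL=7440/689, mR=-10560/689
obs B: pose=(-5,5,S) → sL=40/37, sR=8/13, mL=372/481, mR=-816/481
sensor matrix S = [[160/13, 160/53], [40/37, 8/13]]; det S = 1428480/331409
solve [mL_A; mL_B] = S·[w00; w01] and [mR_A; mR_B] = S·[w10; w11]:
  w00 = 1, w01 = -1/2, w10 = -1, w11 = -1

1 -1/2 -1 -1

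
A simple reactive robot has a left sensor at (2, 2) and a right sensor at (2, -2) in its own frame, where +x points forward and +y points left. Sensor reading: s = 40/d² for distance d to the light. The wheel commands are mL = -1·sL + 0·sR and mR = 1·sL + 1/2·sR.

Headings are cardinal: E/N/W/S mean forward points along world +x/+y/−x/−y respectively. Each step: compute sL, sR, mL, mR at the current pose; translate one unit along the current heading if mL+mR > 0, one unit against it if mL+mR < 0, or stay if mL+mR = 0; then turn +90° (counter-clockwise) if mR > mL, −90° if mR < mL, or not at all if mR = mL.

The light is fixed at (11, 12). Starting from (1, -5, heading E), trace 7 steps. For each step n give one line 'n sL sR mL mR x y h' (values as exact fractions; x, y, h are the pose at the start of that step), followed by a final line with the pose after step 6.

0 40/289 8/85 -40/289 268/1445 1 -5 E
1 20/173 20/137 -20/173 4470/23701 2 -5 N
2 8/89 40/317 -8/89 4316/28213 2 -4 W
3 10/97 10/117 -10/97 1655/11349 1 -4 S
4 40/289 8/85 -40/289 268/1445 1 -5 E
5 20/173 20/137 -20/173 4470/23701 2 -5 N
6 8/89 40/317 -8/89 4316/28213 2 -4 W
final 1 -4 S

n=0: pose=(1,-5,E); sL=40/289, sR=8/85; mL=-40/289, mR=268/1445; mL+mR=4/85 → advance +1; mR−mL=468/1445 → turn +1·90°
n=1: pose=(2,-5,N); sL=20/173, sR=20/137; mL=-20/173, mR=4470/23701; mL+mR=10/137 → advance +1; mR−mL=7210/23701 → turn +1·90°
n=2: pose=(2,-4,W); sL=8/89, sR=40/317; mL=-8/89, mR=4316/28213; mL+mR=20/317 → advance +1; mR−mL=6852/28213 → turn +1·90°
n=3: pose=(1,-4,S); sL=10/97, sR=10/117; mL=-10/97, mR=1655/11349; mL+mR=5/117 → advance +1; mR−mL=2825/11349 → turn +1·90°
n=4: pose=(1,-5,E); sL=40/289, sR=8/85; mL=-40/289, mR=268/1445; mL+mR=4/85 → advance +1; mR−mL=468/1445 → turn +1·90°
n=5: pose=(2,-5,N); sL=20/173, sR=20/137; mL=-20/173, mR=4470/23701; mL+mR=10/137 → advance +1; mR−mL=7210/23701 → turn +1·90°
n=6: pose=(2,-4,W); sL=8/89, sR=40/317; mL=-8/89, mR=4316/28213; mL+mR=20/317 → advance +1; mR−mL=6852/28213 → turn +1·90°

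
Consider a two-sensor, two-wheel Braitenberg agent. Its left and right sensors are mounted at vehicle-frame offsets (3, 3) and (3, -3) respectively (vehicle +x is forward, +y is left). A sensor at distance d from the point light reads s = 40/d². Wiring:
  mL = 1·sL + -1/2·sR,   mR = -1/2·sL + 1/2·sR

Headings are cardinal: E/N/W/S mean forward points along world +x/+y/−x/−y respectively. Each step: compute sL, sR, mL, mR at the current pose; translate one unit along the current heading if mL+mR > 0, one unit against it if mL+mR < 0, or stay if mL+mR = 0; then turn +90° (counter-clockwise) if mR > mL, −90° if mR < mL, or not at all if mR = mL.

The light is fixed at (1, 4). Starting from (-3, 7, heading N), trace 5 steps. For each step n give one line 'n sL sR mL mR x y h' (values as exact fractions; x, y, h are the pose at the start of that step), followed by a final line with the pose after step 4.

0 8/17 40/37 -44/629 192/629 -3 7 N
1 4/5 20/49 146/245 -48/245 -3 8 W
2 40/113 40/53 -140/5989 1200/5989 -4 8 N
3 10/17 5/16 235/544 -75/544 -4 9 W
4 8/29 40/73 4/2117 288/2117 -5 9 N
final -5 10 W

n=0: pose=(-3,7,N); sL=8/17, sR=40/37; mL=-44/629, mR=192/629; mL+mR=4/17 → advance +1; mR−mL=236/629 → turn +1·90°
n=1: pose=(-3,8,W); sL=4/5, sR=20/49; mL=146/245, mR=-48/245; mL+mR=2/5 → advance +1; mR−mL=-194/245 → turn -1·90°
n=2: pose=(-4,8,N); sL=40/113, sR=40/53; mL=-140/5989, mR=1200/5989; mL+mR=20/113 → advance +1; mR−mL=1340/5989 → turn +1·90°
n=3: pose=(-4,9,W); sL=10/17, sR=5/16; mL=235/544, mR=-75/544; mL+mR=5/17 → advance +1; mR−mL=-155/272 → turn -1·90°
n=4: pose=(-5,9,N); sL=8/29, sR=40/73; mL=4/2117, mR=288/2117; mL+mR=4/29 → advance +1; mR−mL=284/2117 → turn +1·90°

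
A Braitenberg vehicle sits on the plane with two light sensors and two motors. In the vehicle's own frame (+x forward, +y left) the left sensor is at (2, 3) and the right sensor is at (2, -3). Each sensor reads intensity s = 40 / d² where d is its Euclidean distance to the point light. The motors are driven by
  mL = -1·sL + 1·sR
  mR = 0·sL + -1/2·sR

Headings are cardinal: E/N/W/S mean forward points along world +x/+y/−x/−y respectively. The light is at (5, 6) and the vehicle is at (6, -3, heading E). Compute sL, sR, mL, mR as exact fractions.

left sensor world pos  = (8, 0); dL² = 45
right sensor world pos = (8, -6); dR² = 153
sL = 40/45 = 8/9
sR = 40/153 = 40/153
mL = -1·sL + 1·sR = -32/51
mR = 0·sL + -1/2·sR = -20/153

8/9 40/153 -32/51 -20/153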